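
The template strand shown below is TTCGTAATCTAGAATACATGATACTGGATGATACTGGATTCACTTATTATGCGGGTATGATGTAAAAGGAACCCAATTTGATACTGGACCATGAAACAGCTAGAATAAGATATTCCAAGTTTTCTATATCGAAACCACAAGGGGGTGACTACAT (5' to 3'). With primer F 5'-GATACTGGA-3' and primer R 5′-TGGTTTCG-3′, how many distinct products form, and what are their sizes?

The forward primer GATACTGGA matches the top strand at positions 20–28, 30–38, 80–88.
The reverse primer's reverse complement is CGAAACCA, matching at positions 130–137.
Each forward site pairs with the reverse site to give a product ending at position 137: sizes 118, 108, 58 bp.

Three products: 118 bp, 108 bp, 58 bp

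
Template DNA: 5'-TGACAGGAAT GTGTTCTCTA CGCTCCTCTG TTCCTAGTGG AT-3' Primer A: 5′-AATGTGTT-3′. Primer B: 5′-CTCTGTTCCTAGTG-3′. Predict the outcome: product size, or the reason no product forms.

Primer A (AATGTGTT) matches the top strand at positions 8–15 (3' end points downstream).
Primer B (CTCTGTTCCTAGTG) also matches the top strand directly, at positions 26–39 — its reverse complement CACTAGGAACAGAG is not present.
Both primers anneal to the bottom strand with 3' ends pointing the same way, so neither can prime synthesis back toward the other.

No product — both primers anneal to the same strand and extend in the same direction.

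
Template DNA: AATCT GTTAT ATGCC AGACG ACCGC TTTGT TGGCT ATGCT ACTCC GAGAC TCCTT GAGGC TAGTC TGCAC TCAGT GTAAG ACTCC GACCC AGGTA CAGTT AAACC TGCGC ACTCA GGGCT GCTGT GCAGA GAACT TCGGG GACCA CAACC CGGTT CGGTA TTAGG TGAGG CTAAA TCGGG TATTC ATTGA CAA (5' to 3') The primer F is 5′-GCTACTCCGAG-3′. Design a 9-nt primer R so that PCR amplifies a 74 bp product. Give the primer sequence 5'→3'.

5'-TGCGCAGGT-3'

The forward primer binds at positions 38–48, so a 74 bp product ends at position 38 + 74 − 1 = 111.
The reverse primer anneals to the top strand over positions 103–111, i.e. to ACCTGCGCA.
Its sequence written 5'→3' is the reverse complement: TGCGCAGGT.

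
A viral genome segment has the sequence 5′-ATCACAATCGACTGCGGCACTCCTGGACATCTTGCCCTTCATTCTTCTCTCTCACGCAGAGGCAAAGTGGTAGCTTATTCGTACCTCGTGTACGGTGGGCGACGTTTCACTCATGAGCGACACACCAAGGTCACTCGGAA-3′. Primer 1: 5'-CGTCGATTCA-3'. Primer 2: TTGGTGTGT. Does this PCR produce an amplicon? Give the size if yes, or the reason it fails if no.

Primer 1 (CGTCGATTCA) does not match the top strand, and its reverse complement TGAATCGACG does not match either.
With no annealing site for primer 1, no amplification occurs.

No product — primer 1 has no binding site in the template.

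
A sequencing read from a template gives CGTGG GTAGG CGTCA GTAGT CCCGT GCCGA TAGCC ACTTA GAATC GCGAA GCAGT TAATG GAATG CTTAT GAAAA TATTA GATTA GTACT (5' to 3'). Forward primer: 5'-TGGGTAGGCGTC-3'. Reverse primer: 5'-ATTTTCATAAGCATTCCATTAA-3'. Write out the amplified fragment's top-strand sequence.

The forward primer matches the template at positions 3–14.
The reverse primer's reverse complement is TTAATGGAATGCTTATGAAAAT, which matches the template at positions 55–76.
The product is the template from position 3 through 76 (74 bp).

5'-TGGGTAGGCGTCAGTAGTCCCGTGCCGATAGCCACTTAGAATCGCGAAGCAGTTAATGGAATGCTTATGAAAAT-3'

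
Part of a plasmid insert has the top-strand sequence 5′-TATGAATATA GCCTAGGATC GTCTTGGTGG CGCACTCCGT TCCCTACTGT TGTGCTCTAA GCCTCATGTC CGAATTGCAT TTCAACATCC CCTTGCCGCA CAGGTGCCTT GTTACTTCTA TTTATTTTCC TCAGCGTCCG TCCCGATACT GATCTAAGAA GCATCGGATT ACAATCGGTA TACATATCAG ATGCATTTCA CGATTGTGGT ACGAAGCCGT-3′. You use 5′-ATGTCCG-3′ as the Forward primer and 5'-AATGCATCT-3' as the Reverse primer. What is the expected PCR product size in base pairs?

The forward primer matches the template at positions 66–72.
Reverse complement of the reverse primer: AGATGCATT. This occurs on the top strand at positions 189–197.
Product length = (reverse-primer end) − (forward-primer start) + 1 = 197 − 66 + 1 = 132 bp.

132 bp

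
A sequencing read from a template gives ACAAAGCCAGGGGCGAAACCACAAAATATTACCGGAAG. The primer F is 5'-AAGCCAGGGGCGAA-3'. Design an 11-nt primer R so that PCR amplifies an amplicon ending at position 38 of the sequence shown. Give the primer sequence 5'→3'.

5'-CTTCCGGTAAT-3'

The forward primer binds at positions 4–17; the product's 3' end on the top strand is position 38.
The reverse primer anneals to the top strand over positions 28–38, i.e. to ATTACCGGAAG.
Its sequence written 5'→3' is the reverse complement: CTTCCGGTAAT.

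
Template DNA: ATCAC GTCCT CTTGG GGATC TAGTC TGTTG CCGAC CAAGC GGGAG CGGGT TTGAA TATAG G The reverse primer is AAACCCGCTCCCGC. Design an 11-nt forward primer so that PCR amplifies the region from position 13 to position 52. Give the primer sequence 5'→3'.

5'-TGGGGATCTAG-3'

The reverse primer's reverse complement GCGGGAGCGGGTTT matches the template at positions 39–52; the product starts at position 13.
The forward primer is identical to the top strand over positions 13–23: TGGGGATCTAG.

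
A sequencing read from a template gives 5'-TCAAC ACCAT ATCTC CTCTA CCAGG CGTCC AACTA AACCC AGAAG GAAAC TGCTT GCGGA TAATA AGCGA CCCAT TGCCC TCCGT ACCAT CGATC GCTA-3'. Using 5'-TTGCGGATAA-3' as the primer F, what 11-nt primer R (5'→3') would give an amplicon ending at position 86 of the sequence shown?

The forward primer binds at positions 54–63; the product's 3' end on the top strand is position 86.
The reverse primer anneals to the top strand over positions 76–86, i.e. to TGCCCTCCGTA.
Its sequence written 5'→3' is the reverse complement: TACGGAGGGCA.

5'-TACGGAGGGCA-3'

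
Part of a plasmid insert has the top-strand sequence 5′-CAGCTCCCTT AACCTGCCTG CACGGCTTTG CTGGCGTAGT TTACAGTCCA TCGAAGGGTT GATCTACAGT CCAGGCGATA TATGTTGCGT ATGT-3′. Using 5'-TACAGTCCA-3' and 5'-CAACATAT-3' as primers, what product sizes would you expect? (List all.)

46 bp, 23 bp

The forward primer TACAGTCCA matches the top strand at positions 42–50, 65–73.
The reverse primer's reverse complement is ATATGTTG, matching at positions 80–87.
Each forward site pairs with the reverse site to give a product ending at position 87: sizes 46, 23 bp.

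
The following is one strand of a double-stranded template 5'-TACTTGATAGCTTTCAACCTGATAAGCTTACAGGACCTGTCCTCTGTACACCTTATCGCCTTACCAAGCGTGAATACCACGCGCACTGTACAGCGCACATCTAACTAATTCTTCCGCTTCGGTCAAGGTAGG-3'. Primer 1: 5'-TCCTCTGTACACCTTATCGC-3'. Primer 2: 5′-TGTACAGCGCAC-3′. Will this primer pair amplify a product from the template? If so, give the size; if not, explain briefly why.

Primer 1 (TCCTCTGTACACCTTATCGC) matches the top strand at positions 40–59 (3' end points downstream).
Primer 2 (TGTACAGCGCAC) also matches the top strand directly, at positions 87–98 — its reverse complement GTGCGCTGTACA is not present.
Both primers anneal to the bottom strand with 3' ends pointing the same way, so neither can prime synthesis back toward the other.

No product — both primers anneal to the same strand and extend in the same direction.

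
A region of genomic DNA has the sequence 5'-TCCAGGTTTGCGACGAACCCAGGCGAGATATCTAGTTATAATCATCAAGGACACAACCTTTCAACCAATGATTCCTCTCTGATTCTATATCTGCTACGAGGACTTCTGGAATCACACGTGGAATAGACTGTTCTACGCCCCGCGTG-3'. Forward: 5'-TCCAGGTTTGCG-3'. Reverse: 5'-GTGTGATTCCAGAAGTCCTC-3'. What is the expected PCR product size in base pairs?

117 bp

The forward primer matches the template at positions 1–12.
Taking the reverse complement of GTGTGATTCCAGAAGTCCTC gives GAGGACTTCTGGAATCACAC, found at positions 98–117 on the template; the primer anneals here to the top strand with its 3' end pointing upstream.
The product runs from position 1 to position 117, so its length is 117 − 1 + 1 = 117 bp.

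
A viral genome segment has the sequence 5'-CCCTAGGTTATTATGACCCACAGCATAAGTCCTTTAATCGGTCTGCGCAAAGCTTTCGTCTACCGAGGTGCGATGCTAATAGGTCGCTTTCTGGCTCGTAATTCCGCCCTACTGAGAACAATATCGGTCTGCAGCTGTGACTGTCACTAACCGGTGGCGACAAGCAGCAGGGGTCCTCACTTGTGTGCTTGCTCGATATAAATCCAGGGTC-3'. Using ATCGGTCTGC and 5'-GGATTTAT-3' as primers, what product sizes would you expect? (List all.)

169 bp, 83 bp

The forward primer ATCGGTCTGC matches the top strand at positions 37–46, 123–132.
The reverse primer's reverse complement is ATAAATCC, matching at positions 198–205.
Each forward site pairs with the reverse site to give a product ending at position 205: sizes 169, 83 bp.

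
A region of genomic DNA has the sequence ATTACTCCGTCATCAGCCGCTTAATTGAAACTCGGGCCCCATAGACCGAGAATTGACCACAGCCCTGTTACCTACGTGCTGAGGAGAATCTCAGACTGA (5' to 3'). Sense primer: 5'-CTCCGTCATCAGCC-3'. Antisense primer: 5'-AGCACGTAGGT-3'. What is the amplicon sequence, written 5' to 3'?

The forward primer matches the template at positions 5–18.
Reverse complement of the reverse primer: ACCTACGTGCT. This occurs on the top strand at positions 70–80.
The product is the template from position 5 through 80 (76 bp).

5'-CTCCGTCATCAGCCGCTTAATTGAAACTCGGGCCCCATAGACCGAGAATTGACCACAGCCCTGTTACCTACGTGCT-3'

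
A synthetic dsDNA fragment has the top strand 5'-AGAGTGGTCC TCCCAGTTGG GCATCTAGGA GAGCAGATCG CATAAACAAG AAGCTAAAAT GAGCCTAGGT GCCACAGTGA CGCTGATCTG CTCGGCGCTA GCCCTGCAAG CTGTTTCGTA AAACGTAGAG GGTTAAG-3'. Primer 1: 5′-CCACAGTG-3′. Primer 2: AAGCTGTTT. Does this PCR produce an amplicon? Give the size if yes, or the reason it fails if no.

No product — both primers anneal to the same strand and extend in the same direction.

Primer 1 (CCACAGTG) matches the top strand at positions 72–79 (3' end points downstream).
Primer 2 (AAGCTGTTT) also matches the top strand directly, at positions 108–116 — its reverse complement AAACAGCTT is not present.
Both primers anneal to the bottom strand with 3' ends pointing the same way, so neither can prime synthesis back toward the other.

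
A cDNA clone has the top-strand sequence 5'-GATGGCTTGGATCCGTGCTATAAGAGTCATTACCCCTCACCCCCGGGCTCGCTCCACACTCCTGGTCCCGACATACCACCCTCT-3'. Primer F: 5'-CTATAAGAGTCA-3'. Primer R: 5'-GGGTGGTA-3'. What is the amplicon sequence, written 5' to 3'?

Scanning the template, CTATAAGAGTCA occurs at positions 18–29; this primer anneals to the bottom strand there with its 3' end pointing downstream.
Reverse complement of the reverse primer: TACCACCC. This occurs on the top strand at positions 74–81.
The product is the template from position 18 through 81 (64 bp).

5'-CTATAAGAGTCATTACCCCTCACCCCCGGGCTCGCTCCACACTCCTGGTCCCGACATACCACCC-3'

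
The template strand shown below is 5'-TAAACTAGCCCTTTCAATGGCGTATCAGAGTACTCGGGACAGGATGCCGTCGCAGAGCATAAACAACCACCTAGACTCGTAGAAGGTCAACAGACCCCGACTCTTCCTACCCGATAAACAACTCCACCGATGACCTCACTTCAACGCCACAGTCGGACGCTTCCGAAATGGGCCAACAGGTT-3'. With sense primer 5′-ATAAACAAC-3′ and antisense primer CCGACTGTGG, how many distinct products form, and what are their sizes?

The forward primer ATAAACAAC matches the top strand at positions 59–67, 114–122.
The reverse primer's reverse complement is CCACAGTCGG, matching at positions 147–156.
Each forward site pairs with the reverse site to give a product ending at position 156: sizes 98, 43 bp.

Two products: 98 bp, 43 bp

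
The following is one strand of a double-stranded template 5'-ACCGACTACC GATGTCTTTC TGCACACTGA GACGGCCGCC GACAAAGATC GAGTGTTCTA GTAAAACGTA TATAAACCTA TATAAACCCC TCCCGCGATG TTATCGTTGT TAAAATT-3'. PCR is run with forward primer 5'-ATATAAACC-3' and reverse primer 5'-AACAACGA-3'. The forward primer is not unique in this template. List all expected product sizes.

The forward primer ATATAAACC matches the top strand at positions 70–78, 80–88.
The reverse primer's reverse complement is TCGTTGTT, matching at positions 104–111.
Each forward site pairs with the reverse site to give a product ending at position 111: sizes 42, 32 bp.

42 bp, 32 bp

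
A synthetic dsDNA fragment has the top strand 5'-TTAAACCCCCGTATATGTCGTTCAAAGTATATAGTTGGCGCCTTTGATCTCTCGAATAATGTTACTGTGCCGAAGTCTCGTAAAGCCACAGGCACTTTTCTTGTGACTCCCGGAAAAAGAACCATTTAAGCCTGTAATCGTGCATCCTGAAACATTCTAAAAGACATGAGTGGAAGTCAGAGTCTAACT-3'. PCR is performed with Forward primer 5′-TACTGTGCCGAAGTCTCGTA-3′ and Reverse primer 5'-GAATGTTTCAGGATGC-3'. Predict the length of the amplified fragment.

95 bp

Forward primer TACTGTGCCGAAGTCTCGTA is found on the top strand at positions 63–82.
Reverse complement of the reverse primer: GCATCCTGAAACATTC. This occurs on the top strand at positions 142–157.
Product length = (reverse-primer end) − (forward-primer start) + 1 = 157 − 63 + 1 = 95 bp.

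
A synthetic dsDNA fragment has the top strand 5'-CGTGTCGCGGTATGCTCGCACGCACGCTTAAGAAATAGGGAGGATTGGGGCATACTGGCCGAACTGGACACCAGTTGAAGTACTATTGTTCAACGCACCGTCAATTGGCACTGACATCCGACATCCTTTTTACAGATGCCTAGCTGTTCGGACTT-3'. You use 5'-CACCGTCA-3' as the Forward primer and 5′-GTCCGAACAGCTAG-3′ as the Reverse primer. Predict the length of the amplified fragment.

The forward primer matches the template at positions 96–103.
Reverse complement of the reverse primer: CTAGCTGTTCGGAC. This occurs on the top strand at positions 140–153.
Product length = (reverse-primer end) − (forward-primer start) + 1 = 153 − 96 + 1 = 58 bp.

58 bp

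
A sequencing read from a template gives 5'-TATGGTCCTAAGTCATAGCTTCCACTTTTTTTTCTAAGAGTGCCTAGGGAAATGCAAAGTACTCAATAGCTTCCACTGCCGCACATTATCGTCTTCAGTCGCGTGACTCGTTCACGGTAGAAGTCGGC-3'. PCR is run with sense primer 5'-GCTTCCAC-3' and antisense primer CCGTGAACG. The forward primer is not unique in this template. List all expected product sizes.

The forward primer GCTTCCAC matches the top strand at positions 18–25, 69–76.
The reverse primer's reverse complement is CGTTCACGG, matching at positions 109–117.
Each forward site pairs with the reverse site to give a product ending at position 117: sizes 100, 49 bp.

100 bp, 49 bp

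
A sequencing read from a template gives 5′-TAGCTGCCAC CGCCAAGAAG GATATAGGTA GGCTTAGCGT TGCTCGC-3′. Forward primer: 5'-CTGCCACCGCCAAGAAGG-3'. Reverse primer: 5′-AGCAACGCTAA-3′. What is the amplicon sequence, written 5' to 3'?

Forward primer CTGCCACCGCCAAGAAGG is found on the top strand at positions 4–21.
Taking the reverse complement of AGCAACGCTAA gives TTAGCGTTGCT, found at positions 34–44 on the template; the primer anneals here to the top strand with its 3' end pointing upstream.
The product is the template from position 4 through 44 (41 bp).

5'-CTGCCACCGCCAAGAAGGATATAGGTAGGCTTAGCGTTGCT-3'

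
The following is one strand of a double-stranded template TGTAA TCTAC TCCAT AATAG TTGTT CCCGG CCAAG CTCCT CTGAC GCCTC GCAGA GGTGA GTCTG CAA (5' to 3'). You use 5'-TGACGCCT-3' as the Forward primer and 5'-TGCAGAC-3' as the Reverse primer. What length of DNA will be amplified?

26 bp

The forward primer matches the template at positions 42–49.
The reverse primer's reverse complement is GTCTGCA, which matches the template at positions 61–67.
Product length = (reverse-primer end) − (forward-primer start) + 1 = 67 − 42 + 1 = 26 bp.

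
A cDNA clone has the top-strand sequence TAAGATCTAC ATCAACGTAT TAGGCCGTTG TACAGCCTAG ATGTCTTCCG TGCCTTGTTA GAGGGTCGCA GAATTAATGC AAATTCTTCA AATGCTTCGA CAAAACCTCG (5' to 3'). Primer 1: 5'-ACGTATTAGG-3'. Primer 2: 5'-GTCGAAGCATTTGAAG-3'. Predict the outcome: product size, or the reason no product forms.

Primer 1 (ACGTATTAGG) matches the top strand at positions 15–24; it acts as a forward primer.
Primer 2's reverse complement is CTTCAAATGCTTCGAC, matching the top strand at positions 86–101; it acts as a reverse primer.
The 3' ends face each other across positions 15–101, giving an 87 bp product.

Yes — an 87 bp product.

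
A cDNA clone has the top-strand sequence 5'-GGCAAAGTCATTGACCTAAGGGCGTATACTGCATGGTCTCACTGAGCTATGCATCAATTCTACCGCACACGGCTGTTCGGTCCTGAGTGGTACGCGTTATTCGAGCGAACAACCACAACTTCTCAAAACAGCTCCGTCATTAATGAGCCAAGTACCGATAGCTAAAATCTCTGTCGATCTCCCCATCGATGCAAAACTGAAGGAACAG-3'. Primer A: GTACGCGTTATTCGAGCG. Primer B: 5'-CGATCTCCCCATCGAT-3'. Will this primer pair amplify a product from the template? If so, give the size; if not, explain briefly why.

Primer A (GTACGCGTTATTCGAGCG) matches the top strand at positions 90–107 (3' end points downstream).
Primer B (CGATCTCCCCATCGAT) also matches the top strand directly, at positions 175–190 — its reverse complement ATCGATGGGGAGATCG is not present.
Both primers anneal to the bottom strand with 3' ends pointing the same way, so neither can prime synthesis back toward the other.

No product — both primers anneal to the same strand and extend in the same direction.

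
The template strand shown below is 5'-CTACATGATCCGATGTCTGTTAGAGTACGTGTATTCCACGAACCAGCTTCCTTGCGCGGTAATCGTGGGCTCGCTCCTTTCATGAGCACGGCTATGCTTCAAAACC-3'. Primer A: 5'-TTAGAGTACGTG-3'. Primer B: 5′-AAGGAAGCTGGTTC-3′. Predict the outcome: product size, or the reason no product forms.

Yes — a 34 bp product.

Primer A (TTAGAGTACGTG) matches the top strand at positions 20–31; it acts as a forward primer.
Primer B's reverse complement is GAACCAGCTTCCTT, matching the top strand at positions 40–53; it acts as a reverse primer.
The 3' ends face each other across positions 20–53, giving a 34 bp product.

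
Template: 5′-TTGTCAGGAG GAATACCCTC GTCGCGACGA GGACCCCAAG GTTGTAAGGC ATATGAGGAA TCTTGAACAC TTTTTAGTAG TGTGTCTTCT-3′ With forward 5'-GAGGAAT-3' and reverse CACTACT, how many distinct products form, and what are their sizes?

The forward primer GAGGAAT matches the top strand at positions 8–14, 55–61.
The reverse primer's reverse complement is AGTAGTG, matching at positions 76–82.
Each forward site pairs with the reverse site to give a product ending at position 82: sizes 75, 28 bp.

Two products: 75 bp, 28 bp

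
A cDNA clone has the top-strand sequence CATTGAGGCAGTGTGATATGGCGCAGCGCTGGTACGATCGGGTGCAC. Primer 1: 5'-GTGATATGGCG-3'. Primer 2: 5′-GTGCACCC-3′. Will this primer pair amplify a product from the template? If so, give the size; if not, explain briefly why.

Yes — a 35 bp product.

Primer 1 (GTGATATGGCG) matches the top strand at positions 13–23; it acts as a forward primer.
Primer 2's reverse complement is GGGTGCAC, matching the top strand at positions 40–47; it acts as a reverse primer.
The 3' ends face each other across positions 13–47, giving a 35 bp product.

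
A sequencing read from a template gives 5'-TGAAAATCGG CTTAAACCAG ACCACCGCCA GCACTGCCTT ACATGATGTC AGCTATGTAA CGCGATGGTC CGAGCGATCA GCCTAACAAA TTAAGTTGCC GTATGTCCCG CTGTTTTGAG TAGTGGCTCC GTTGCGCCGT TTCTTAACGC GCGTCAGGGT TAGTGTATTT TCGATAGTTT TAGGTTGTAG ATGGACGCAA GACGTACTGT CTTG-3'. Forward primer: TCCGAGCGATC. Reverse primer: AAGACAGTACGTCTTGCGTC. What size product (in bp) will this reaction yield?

The forward primer matches the template at positions 69–79.
The reverse primer's reverse complement is GACGCAAGACGTACTGTCTT, which matches the template at positions 194–213.
The product runs from position 69 to position 213, so its length is 213 − 69 + 1 = 145 bp.

145 bp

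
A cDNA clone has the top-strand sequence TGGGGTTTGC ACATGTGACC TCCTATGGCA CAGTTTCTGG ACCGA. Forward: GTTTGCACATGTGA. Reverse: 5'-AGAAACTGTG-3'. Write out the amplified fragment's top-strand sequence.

5'-GTTTGCACATGTGACCTCCTATGGCACAGTTTCT-3'

Forward primer GTTTGCACATGTGA is found on the top strand at positions 5–18.
Taking the reverse complement of AGAAACTGTG gives CACAGTTTCT, found at positions 29–38 on the template; the primer anneals here to the top strand with its 3' end pointing upstream.
The product is the template from position 5 through 38 (34 bp).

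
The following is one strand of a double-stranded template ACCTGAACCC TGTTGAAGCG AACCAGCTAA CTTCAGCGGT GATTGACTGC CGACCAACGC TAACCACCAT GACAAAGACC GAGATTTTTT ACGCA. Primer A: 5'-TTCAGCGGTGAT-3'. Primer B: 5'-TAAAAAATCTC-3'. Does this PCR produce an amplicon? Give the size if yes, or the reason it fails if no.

Primer A (TTCAGCGGTGAT) matches the top strand at positions 32–43; it acts as a forward primer.
Primer B's reverse complement is GAGATTTTTTA, matching the top strand at positions 81–91; it acts as a reverse primer.
The 3' ends face each other across positions 32–91, giving a 60 bp product.

Yes — a 60 bp product.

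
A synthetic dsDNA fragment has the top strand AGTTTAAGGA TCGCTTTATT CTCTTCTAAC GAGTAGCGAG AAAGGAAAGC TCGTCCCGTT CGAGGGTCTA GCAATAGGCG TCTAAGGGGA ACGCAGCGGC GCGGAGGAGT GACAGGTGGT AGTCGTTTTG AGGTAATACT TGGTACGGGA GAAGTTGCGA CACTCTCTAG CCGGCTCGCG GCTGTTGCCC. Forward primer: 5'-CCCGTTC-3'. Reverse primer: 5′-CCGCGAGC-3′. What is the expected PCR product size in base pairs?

The forward primer matches the template at positions 55–61.
The reverse primer's reverse complement is GCTCGCGG, which matches the template at positions 174–181.
Product length = (reverse-primer end) − (forward-primer start) + 1 = 181 − 55 + 1 = 127 bp.

127 bp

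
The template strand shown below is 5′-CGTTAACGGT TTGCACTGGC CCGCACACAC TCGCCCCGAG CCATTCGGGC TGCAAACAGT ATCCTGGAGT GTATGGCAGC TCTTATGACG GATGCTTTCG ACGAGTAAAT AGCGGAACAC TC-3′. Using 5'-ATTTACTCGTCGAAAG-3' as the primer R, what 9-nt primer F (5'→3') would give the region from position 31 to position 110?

The reverse primer's reverse complement CTTTCGACGAGTAAAT matches the template at positions 95–110; the product starts at position 31.
The forward primer is identical to the top strand over positions 31–39: TCGCCCCGA.

5'-TCGCCCCGA-3'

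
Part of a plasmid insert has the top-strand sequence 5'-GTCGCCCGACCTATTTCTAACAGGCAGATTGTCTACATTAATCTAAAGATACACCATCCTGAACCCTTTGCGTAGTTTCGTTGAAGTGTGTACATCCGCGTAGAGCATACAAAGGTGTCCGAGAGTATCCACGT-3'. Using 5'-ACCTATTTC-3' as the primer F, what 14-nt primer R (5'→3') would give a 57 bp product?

The forward primer binds at positions 9–17, so a 57 bp product ends at position 9 + 57 − 1 = 65.
The reverse primer anneals to the top strand over positions 52–65, i.e. to CACCATCCTGAACC.
Its sequence written 5'→3' is the reverse complement: GGTTCAGGATGGTG.

5'-GGTTCAGGATGGTG-3'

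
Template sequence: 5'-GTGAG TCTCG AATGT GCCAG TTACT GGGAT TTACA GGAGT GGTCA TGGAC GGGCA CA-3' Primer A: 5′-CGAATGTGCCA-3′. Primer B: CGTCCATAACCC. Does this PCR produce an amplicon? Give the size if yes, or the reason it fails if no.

No product — primer B has no binding site in the template.

Primer B (CGTCCATAACCC) does not match the top strand, and its reverse complement GGGTTATGGACG does not match either.
With no annealing site for primer B, no amplification occurs.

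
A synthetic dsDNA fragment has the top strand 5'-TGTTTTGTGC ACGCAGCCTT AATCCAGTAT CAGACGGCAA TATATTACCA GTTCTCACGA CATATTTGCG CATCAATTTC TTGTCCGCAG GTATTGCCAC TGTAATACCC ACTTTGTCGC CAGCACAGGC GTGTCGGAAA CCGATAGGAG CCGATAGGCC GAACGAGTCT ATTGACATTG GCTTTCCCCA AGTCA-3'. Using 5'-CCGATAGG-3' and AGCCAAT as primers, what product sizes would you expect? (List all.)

43 bp, 33 bp

The forward primer CCGATAGG matches the top strand at positions 141–148, 151–158.
The reverse primer's reverse complement is ATTGGCT, matching at positions 177–183.
Each forward site pairs with the reverse site to give a product ending at position 183: sizes 43, 33 bp.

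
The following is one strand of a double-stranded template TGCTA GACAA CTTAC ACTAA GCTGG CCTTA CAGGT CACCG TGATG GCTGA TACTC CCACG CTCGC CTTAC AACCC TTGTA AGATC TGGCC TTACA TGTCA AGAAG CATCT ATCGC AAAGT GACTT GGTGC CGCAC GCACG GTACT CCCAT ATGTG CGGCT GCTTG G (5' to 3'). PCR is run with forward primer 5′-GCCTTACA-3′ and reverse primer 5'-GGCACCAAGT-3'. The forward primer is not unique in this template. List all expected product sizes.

The forward primer GCCTTACA matches the top strand at positions 25–32, 64–71, 88–95.
The reverse primer's reverse complement is ACTTGGTGCC, matching at positions 122–131.
Each forward site pairs with the reverse site to give a product ending at position 131: sizes 107, 68, 44 bp.

107 bp, 68 bp, 44 bp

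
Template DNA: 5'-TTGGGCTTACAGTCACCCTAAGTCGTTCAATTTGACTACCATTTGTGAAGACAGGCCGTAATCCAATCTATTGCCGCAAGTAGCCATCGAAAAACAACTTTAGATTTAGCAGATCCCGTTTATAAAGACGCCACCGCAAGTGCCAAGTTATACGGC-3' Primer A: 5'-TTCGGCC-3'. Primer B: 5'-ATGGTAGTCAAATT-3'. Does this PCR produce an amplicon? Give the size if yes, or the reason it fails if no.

No product — primer A has no binding site in the template.

Primer A (TTCGGCC) does not match the top strand, and its reverse complement GGCCGAA does not match either.
With no annealing site for primer A, no amplification occurs.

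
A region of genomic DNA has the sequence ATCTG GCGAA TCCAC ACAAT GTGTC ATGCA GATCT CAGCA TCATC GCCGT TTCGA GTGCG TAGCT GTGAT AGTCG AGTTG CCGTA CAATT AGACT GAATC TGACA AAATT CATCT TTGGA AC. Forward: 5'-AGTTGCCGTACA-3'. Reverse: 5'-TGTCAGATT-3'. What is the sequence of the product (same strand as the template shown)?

5'-AGTTGCCGTACAATTAGACTGAATCTGACA-3'

The forward primer matches the template at positions 76–87.
The reverse primer's reverse complement is AATCTGACA, which matches the template at positions 97–105.
The product is the template from position 76 through 105 (30 bp).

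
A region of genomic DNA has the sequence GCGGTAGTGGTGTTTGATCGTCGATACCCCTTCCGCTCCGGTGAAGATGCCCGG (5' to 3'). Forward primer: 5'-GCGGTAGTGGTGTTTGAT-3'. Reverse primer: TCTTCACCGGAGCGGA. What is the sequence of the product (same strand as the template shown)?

The forward primer matches the template at positions 1–18.
Reverse complement of the reverse primer: TCCGCTCCGGTGAAGA. This occurs on the top strand at positions 32–47.
The product is the template from position 1 through 47 (47 bp).

5'-GCGGTAGTGGTGTTTGATCGTCGATACCCCTTCCGCTCCGGTGAAGA-3'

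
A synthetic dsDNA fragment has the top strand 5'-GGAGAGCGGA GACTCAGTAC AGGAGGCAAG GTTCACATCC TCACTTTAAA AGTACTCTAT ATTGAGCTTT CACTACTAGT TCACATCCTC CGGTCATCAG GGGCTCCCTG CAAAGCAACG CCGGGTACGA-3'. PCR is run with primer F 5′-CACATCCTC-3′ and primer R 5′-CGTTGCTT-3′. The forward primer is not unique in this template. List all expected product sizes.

The forward primer CACATCCTC matches the top strand at positions 34–42, 82–90.
The reverse primer's reverse complement is AAGCAACG, matching at positions 113–120.
Each forward site pairs with the reverse site to give a product ending at position 120: sizes 87, 39 bp.

87 bp, 39 bp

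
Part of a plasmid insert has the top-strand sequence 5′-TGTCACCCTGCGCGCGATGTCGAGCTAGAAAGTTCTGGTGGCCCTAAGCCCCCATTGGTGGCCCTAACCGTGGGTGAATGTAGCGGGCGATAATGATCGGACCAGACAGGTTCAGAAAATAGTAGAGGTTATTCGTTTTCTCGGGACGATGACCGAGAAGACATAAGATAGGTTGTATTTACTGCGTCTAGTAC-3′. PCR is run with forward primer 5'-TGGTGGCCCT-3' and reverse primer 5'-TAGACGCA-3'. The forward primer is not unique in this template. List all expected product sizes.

The forward primer TGGTGGCCCT matches the top strand at positions 36–45, 56–65.
The reverse primer's reverse complement is TGCGTCTA, matching at positions 183–190.
Each forward site pairs with the reverse site to give a product ending at position 190: sizes 155, 135 bp.

155 bp, 135 bp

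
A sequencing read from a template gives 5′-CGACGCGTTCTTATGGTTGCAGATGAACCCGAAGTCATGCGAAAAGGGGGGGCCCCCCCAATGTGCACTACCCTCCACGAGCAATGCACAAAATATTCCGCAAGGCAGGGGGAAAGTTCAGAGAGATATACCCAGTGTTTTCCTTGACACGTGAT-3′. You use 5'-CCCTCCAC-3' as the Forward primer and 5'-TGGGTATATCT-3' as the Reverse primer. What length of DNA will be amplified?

64 bp

Forward primer CCCTCCAC is found on the top strand at positions 71–78.
The reverse primer's reverse complement is AGATATACCCA, which matches the template at positions 124–134.
The product runs from position 71 to position 134, so its length is 134 − 71 + 1 = 64 bp.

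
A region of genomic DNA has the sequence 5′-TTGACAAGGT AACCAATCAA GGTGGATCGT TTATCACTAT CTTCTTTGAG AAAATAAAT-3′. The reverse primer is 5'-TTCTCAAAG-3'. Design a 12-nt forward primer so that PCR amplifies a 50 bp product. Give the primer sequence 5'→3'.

5'-GACAAGGTAACC-3'

The reverse primer's reverse complement CTTTGAGAA matches the template at positions 44–52, so the product ends at position 52.
A 50 bp product then starts at position 52 − 50 + 1 = 3.
The forward primer is identical to the top strand there: GACAAGGTAACC.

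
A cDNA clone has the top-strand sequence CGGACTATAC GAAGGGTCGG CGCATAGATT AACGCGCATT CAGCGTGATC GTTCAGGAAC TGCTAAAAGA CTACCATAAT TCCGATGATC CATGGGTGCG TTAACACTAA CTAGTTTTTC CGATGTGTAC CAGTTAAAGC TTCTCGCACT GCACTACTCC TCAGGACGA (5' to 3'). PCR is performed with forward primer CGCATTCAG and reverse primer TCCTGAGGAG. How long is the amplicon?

Scanning the template, CGCATTCAG occurs at positions 35–43; this primer anneals to the bottom strand there with its 3' end pointing downstream.
The reverse primer's reverse complement is CTCCTCAGGA, which matches the template at positions 157–166.
Product length = (reverse-primer end) − (forward-primer start) + 1 = 166 − 35 + 1 = 132 bp.

132 bp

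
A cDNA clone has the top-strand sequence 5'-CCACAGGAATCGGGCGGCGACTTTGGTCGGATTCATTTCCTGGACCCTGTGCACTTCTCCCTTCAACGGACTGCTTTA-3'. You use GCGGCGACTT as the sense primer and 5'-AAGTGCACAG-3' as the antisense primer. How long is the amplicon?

43 bp

The forward primer matches the template at positions 14–23.
Taking the reverse complement of AAGTGCACAG gives CTGTGCACTT, found at positions 47–56 on the template; the primer anneals here to the top strand with its 3' end pointing upstream.
Amplicon spans positions 14–56: 43 bp.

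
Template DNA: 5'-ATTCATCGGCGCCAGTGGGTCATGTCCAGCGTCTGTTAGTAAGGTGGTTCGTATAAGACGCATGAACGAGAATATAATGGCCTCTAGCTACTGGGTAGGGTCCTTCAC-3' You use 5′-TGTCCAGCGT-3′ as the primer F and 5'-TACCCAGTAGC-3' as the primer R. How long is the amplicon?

75 bp

The forward primer matches the template at positions 23–32.
The reverse primer's reverse complement is GCTACTGGGTA, which matches the template at positions 87–97.
Amplicon spans positions 23–97: 75 bp.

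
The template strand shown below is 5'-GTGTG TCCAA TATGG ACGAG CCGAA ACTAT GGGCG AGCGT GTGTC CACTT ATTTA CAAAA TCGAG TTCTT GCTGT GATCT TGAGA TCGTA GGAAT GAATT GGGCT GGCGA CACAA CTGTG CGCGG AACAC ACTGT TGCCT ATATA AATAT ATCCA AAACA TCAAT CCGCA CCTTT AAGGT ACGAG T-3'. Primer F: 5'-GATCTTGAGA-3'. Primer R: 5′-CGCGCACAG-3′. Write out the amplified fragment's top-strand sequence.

5'-GATCTTGAGATCGTAGGAATGAATTGGGCTGGCGACACAACTGTGCGCG-3'

Scanning the template, GATCTTGAGA occurs at positions 76–85; this primer anneals to the bottom strand there with its 3' end pointing downstream.
Taking the reverse complement of CGCGCACAG gives CTGTGCGCG, found at positions 116–124 on the template; the primer anneals here to the top strand with its 3' end pointing upstream.
The product is the template from position 76 through 124 (49 bp).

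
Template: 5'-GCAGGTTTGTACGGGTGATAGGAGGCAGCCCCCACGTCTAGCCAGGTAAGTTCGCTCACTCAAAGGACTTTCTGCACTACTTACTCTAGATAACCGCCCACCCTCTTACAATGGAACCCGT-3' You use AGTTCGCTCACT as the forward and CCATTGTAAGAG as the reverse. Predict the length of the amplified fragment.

Forward primer AGTTCGCTCACT is found on the top strand at positions 49–60.
Taking the reverse complement of CCATTGTAAGAG gives CTCTTACAATGG, found at positions 103–114 on the template; the primer anneals here to the top strand with its 3' end pointing upstream.
Product length = (reverse-primer end) − (forward-primer start) + 1 = 114 − 49 + 1 = 66 bp.

66 bp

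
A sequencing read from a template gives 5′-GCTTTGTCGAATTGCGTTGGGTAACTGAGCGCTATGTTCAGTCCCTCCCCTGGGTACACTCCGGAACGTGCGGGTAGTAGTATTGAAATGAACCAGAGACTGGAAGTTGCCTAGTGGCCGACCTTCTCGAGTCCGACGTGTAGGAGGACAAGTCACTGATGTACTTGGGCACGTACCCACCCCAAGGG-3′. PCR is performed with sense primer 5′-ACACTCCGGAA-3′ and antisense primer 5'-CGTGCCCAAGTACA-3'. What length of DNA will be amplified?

Scanning the template, ACACTCCGGAA occurs at positions 56–66; this primer anneals to the bottom strand there with its 3' end pointing downstream.
The reverse primer's reverse complement is TGTACTTGGGCACG, which matches the template at positions 160–173.
The product runs from position 56 to position 173, so its length is 173 − 56 + 1 = 118 bp.

118 bp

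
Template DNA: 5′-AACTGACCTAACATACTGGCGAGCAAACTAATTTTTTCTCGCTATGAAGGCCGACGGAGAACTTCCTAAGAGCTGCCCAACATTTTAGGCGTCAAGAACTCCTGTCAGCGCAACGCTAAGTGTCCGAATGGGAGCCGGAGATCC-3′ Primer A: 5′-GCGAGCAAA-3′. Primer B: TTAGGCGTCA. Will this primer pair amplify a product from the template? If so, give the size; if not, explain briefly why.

No product — both primers anneal to the same strand and extend in the same direction.

Primer A (GCGAGCAAA) matches the top strand at positions 19–27 (3' end points downstream).
Primer B (TTAGGCGTCA) also matches the top strand directly, at positions 85–94 — its reverse complement TGACGCCTAA is not present.
Both primers anneal to the bottom strand with 3' ends pointing the same way, so neither can prime synthesis back toward the other.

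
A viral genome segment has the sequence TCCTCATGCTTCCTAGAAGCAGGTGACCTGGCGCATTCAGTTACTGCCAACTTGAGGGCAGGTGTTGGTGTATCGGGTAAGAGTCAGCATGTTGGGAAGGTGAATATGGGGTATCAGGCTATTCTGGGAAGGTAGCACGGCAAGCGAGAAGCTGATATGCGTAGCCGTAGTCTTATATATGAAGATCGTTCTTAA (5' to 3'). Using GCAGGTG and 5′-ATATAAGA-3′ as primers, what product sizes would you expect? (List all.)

160 bp, 121 bp

The forward primer GCAGGTG matches the top strand at positions 19–25, 58–64.
The reverse primer's reverse complement is TCTTATAT, matching at positions 171–178.
Each forward site pairs with the reverse site to give a product ending at position 178: sizes 160, 121 bp.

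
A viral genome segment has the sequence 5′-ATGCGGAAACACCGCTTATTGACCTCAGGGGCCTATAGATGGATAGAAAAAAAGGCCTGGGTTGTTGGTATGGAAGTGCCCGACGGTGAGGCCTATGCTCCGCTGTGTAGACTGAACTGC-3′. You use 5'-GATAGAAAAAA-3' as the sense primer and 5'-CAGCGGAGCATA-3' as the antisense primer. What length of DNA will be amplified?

Scanning the template, GATAGAAAAAA occurs at positions 42–52; this primer anneals to the bottom strand there with its 3' end pointing downstream.
The reverse primer's reverse complement is TATGCTCCGCTG, which matches the template at positions 94–105.
The product runs from position 42 to position 105, so its length is 105 − 42 + 1 = 64 bp.

64 bp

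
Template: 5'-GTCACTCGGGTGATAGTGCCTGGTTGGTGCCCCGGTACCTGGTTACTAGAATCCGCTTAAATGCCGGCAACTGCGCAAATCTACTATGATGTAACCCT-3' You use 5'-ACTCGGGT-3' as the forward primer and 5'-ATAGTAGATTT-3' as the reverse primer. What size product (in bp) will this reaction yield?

Scanning the template, ACTCGGGT occurs at positions 4–11; this primer anneals to the bottom strand there with its 3' end pointing downstream.
Taking the reverse complement of ATAGTAGATTT gives AAATCTACTAT, found at positions 77–87 on the template; the primer anneals here to the top strand with its 3' end pointing upstream.
Amplicon spans positions 4–87: 84 bp.

84 bp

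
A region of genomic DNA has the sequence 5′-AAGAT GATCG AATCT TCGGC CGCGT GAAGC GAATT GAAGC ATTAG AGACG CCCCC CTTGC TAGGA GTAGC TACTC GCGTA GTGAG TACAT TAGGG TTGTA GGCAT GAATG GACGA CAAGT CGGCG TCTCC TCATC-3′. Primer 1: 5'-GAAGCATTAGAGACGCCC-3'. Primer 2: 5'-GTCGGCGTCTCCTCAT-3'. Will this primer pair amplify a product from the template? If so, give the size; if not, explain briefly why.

Primer 1 (GAAGCATTAGAGACGCCC) matches the top strand at positions 36–53 (3' end points downstream).
Primer 2 (GTCGGCGTCTCCTCAT) also matches the top strand directly, at positions 119–134 — its reverse complement ATGAGGAGACGCCGAC is not present.
Both primers anneal to the bottom strand with 3' ends pointing the same way, so neither can prime synthesis back toward the other.

No product — both primers anneal to the same strand and extend in the same direction.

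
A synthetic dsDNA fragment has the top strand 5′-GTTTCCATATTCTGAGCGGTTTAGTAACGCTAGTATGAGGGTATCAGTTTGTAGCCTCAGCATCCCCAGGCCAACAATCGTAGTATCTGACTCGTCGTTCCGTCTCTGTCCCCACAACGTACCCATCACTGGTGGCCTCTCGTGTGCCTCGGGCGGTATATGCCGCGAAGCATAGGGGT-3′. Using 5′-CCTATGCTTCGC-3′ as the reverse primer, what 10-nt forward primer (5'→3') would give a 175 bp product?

5'-TTTCCATATT-3'

The reverse primer's reverse complement GCGAAGCATAGG matches the template at positions 165–176, so the product ends at position 176.
A 175 bp product then starts at position 176 − 175 + 1 = 2.
The forward primer is identical to the top strand there: TTTCCATATT.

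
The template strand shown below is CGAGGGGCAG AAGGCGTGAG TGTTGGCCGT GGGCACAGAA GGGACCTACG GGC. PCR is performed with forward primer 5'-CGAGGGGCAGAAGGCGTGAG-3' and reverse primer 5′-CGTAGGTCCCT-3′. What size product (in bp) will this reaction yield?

50 bp

The forward primer matches the template at positions 1–20.
Taking the reverse complement of CGTAGGTCCCT gives AGGGACCTACG, found at positions 40–50 on the template; the primer anneals here to the top strand with its 3' end pointing upstream.
Amplicon spans positions 1–50: 50 bp.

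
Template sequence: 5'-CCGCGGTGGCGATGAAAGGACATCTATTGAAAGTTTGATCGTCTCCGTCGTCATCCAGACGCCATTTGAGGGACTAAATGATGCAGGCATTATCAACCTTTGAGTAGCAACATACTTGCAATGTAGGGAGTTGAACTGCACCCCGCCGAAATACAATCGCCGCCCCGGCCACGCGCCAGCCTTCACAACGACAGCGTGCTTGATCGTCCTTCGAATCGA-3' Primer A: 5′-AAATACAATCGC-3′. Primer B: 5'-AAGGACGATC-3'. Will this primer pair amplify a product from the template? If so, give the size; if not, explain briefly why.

Primer A (AAATACAATCGC) matches the top strand at positions 149–160; it acts as a forward primer.
Primer B's reverse complement is GATCGTCCTT, matching the top strand at positions 202–211; it acts as a reverse primer.
The 3' ends face each other across positions 149–211, giving a 63 bp product.

Yes — a 63 bp product.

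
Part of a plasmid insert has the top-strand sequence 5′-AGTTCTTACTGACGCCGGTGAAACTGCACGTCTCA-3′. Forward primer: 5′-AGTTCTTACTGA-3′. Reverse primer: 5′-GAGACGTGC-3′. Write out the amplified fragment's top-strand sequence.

5'-AGTTCTTACTGACGCCGGTGAAACTGCACGTCTC-3'

Forward primer AGTTCTTACTGA is found on the top strand at positions 1–12.
The reverse primer's reverse complement is GCACGTCTC, which matches the template at positions 26–34.
The product is the template from position 1 through 34 (34 bp).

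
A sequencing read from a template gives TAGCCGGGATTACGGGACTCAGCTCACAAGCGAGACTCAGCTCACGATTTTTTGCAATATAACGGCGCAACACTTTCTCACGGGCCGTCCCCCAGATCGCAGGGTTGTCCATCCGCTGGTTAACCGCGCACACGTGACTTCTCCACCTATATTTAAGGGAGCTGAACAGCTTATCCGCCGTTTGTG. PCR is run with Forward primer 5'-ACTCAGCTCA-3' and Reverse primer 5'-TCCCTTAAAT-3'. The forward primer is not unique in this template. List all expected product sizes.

The forward primer ACTCAGCTCA matches the top strand at positions 17–26, 35–44.
The reverse primer's reverse complement is ATTTAAGGGA, matching at positions 151–160.
Each forward site pairs with the reverse site to give a product ending at position 160: sizes 144, 126 bp.

144 bp, 126 bp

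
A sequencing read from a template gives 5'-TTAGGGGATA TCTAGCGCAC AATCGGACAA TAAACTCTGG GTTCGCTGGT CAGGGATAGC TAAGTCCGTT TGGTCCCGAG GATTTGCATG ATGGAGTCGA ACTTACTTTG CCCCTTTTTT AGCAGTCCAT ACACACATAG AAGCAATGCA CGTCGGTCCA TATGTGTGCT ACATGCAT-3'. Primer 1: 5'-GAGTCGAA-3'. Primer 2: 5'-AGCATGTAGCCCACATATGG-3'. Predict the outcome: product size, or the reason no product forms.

Primer 2 (AGCATGTAGCCCACATATGG) does not match the top strand, and its reverse complement CCATATGTGGGCTACATGCT does not match either.
With no annealing site for primer 2, no amplification occurs.

No product — primer 2 has no binding site in the template.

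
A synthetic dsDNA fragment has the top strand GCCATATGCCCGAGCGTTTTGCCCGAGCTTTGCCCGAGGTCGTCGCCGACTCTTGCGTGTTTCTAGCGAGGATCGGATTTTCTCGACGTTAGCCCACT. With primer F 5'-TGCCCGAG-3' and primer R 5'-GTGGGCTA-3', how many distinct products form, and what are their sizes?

The forward primer TGCCCGAG matches the top strand at positions 7–14, 20–27, 31–38.
The reverse primer's reverse complement is TAGCCCAC, matching at positions 90–97.
Each forward site pairs with the reverse site to give a product ending at position 97: sizes 91, 78, 67 bp.

Three products: 91 bp, 78 bp, 67 bp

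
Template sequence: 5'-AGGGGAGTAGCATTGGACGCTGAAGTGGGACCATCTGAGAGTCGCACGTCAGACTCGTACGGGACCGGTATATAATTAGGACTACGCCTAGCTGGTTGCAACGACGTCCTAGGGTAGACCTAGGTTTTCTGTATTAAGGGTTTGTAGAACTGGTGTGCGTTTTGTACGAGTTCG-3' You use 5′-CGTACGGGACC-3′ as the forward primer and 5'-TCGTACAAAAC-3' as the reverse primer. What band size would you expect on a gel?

114 bp

Scanning the template, CGTACGGGACC occurs at positions 56–66; this primer anneals to the bottom strand there with its 3' end pointing downstream.
Reverse complement of the reverse primer: GTTTTGTACGA. This occurs on the top strand at positions 159–169.
Amplicon spans positions 56–169: 114 bp.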